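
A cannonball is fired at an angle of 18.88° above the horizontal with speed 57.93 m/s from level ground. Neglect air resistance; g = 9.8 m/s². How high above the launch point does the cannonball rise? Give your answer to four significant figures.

Vertical component of launch velocity: v_y = 57.93 sin 18.88° = 18.745 m/s.
At the highest point the vertical velocity is zero, so v_y² = 2 g h_max.
h_max = (18.745)² / (2 × 9.8) = 351.38 / 19.60 = 17.93 m.

17.93 m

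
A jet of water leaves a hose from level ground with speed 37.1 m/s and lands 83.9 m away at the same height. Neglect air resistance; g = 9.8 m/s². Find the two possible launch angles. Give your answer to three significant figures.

18.3° and 71.7°

Level-ground range: R = v₀² sin(2θ)/g ⇒ sin 2θ = R g / v₀² = 83.9×9.8/37.1² = 0.5974.
2θ = arcsin(0.5974) = 36.68° or 180° − 36.68° = 143.32°.
So θ = 18.3° or θ = 71.7°.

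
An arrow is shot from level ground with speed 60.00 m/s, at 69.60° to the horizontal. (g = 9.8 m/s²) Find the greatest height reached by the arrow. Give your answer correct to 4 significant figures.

161.4 m

Vertical component of launch velocity: v_y = 60.00 sin 69.60° = 56.237 m/s.
At the highest point the vertical velocity is zero, so v_y² = 2 g h_max.
h_max = (56.237)² / (2 × 9.8) = 3162.6 / 19.60 = 161.4 m.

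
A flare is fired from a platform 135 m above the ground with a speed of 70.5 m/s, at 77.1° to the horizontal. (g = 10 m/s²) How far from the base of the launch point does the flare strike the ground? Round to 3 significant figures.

Components: v_x = 70.5 cos 77.1° = 15.74 m/s, v_y = 70.5 sin 77.1° = 68.72 m/s.
Vertical: 0 = 135 + 68.72 t − ½(10) t² ⇒ 5.000 t² − 68.72 t − 135 = 0.
t = [68.72 + √(4722 + 2700)] / 10.00 = 15.49 s.
Horizontal: R = v_x · t = 15.74 × 15.49 = 244 m.

244 m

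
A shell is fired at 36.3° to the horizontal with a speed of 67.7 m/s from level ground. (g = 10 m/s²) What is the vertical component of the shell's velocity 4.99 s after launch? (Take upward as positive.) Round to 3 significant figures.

-9.82 m/s

Initial vertical component: v_y0 = 67.7 sin 36.3° = 40.08 m/s.
v_y(t) = v_y0 − g t = 40.08 − 10 × 4.99 = -9.82 m/s.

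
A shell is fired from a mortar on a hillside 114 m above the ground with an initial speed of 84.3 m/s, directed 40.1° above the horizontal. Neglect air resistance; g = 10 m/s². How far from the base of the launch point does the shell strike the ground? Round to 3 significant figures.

Components: v_x = 84.3 cos 40.1° = 64.48 m/s, v_y = 84.3 sin 40.1° = 54.30 m/s.
Vertical: 0 = 114 + 54.30 t − ½(10) t² ⇒ 5.000 t² − 54.30 t − 114 = 0.
t = [54.30 + √(2948 + 2280)] / 10.00 = 12.66 s.
Horizontal: R = v_x · t = 64.48 × 12.66 = 816 m.

816 m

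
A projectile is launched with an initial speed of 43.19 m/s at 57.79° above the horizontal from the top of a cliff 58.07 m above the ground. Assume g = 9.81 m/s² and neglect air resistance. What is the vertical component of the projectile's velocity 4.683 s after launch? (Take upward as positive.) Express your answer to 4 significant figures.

Initial vertical component: v_y0 = 43.19 sin 57.79° = 36.543 m/s.
v_y(t) = v_y0 − g t = 36.543 − 9.81 × 4.683 = -9.397 m/s.

-9.397 m/s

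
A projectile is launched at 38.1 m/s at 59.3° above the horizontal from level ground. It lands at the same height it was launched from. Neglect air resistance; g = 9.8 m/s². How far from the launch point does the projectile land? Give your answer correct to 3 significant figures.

Components: v_x = 38.1 cos 59.3° = 19.45 m/s, v_y = 38.1 sin 59.3° = 32.76 m/s.
Time of flight (same landing height): t = 2 v_y / g = 2 × 32.76 / 9.8 = 6.686 s.
Range: R = v_x · t = 19.45 × 6.686 = 130 m.

130 m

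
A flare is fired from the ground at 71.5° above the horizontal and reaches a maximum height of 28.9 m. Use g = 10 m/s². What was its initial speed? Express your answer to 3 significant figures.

At maximum height v_y = 0, so (v₀ sin θ)² = 2 g H.
v₀ sin 71.5° = √(2 × 10 × 28.9) = 24.04 m/s.
v₀ = 24.04 / sin 71.5° = 24.04 / 0.9483 = 25.4 m/s.

25.4 m/s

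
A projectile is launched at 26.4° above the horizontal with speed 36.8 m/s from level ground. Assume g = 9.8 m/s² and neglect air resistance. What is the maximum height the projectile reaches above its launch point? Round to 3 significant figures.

Vertical component of launch velocity: v_y = 36.8 sin 26.4° = 16.36 m/s.
At the highest point the vertical velocity is zero, so v_y² = 2 g h_max.
h_max = (16.36)² / (2 × 9.8) = 267.6 / 19.60 = 13.7 m.

13.7 m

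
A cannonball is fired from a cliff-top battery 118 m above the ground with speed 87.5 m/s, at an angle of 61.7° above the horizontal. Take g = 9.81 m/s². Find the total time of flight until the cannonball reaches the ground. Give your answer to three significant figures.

Vertical component: v_y = 87.5 sin 61.7° = 77.04 m/s.
Taking up as positive with launch at y = 118 m, landing at y = 0: 0 = 118 + 77.04 t − ½(9.81) t².
Solving 4.905 t² − 77.04 t − 118 = 0 gives t = [77.04 + √(77.04² + 4·4.905·118)] / 9.810 = 17.1 s.

17.1 s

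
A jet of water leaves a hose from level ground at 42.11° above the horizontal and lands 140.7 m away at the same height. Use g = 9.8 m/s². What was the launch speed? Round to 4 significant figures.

On level ground, R = v₀² sin(2θ) / g, so v₀ = √(R g / sin 2θ).
sin(2 × 42.11°) = 0.9949.
v₀ = √(140.7 × 9.8 / 0.9949) = √1385.9 = 37.23 m/s.

37.23 m/s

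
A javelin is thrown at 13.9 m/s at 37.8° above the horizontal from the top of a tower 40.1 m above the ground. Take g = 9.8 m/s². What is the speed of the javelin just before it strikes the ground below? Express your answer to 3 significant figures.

v_x = 13.9 cos 37.8° = 10.98 m/s is unchanged throughout.
For the vertical component, v_y² = v_y0² + 2 g h = (8.519)² + 2×9.8×40.1 = 858.5, so |v_y| = 29.30 m/s.
Impact speed = √(v_x² + v_y²) = √(120.6 + 858.5) = 31.3 m/s.

31.3 m/s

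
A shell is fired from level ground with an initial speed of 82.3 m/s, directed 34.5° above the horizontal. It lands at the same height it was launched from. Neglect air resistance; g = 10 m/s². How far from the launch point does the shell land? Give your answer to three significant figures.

632 m

Components: v_x = 82.3 cos 34.5° = 67.83 m/s, v_y = 82.3 sin 34.5° = 46.62 m/s.
Time of flight (same landing height): t = 2 v_y / g = 2 × 46.62 / 10 = 9.324 s.
Range: R = v_x · t = 67.83 × 9.324 = 632 m.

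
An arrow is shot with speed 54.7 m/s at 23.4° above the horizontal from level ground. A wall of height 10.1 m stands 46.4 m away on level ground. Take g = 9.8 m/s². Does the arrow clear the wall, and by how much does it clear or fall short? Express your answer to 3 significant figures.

Yes — it clears the wall by 5.79 m.

v_x = 54.7 cos 23.4° = 50.20 m/s; v_y0 = 54.7 sin 23.4° = 21.72 m/s.
Time to reach the wall: t = 46.4 / 50.20 = 0.9243 s.
Height at that point: y = 21.72×0.9243 − 4.900×0.9243² = 15.89 m.
That is 15.89 − 10.1 = 5.79 m above the top of the wall, so the arrow clears it.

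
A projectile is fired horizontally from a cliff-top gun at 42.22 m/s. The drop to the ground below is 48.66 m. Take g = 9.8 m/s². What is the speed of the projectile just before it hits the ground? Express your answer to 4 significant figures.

Fall time: t = √(2 × 48.66 / 9.8) = 3.1513 s.
At impact: v_x = 42.22 m/s (unchanged), v_y = g t = 9.8 × 3.1513 = 30.883 m/s.
Speed = √(v_x² + v_y²) = √(1782.5 + 953.76) = 52.31 m/s.

52.31 m/s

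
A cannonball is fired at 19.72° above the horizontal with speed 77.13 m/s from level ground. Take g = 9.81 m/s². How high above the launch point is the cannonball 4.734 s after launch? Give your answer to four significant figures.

13.28 m

v_y0 = 77.13 sin 19.72° = 26.026 m/s.
y(t) = v_y0 t − ½ g t² = 26.026×4.734 − 4.905×4.734² = 13.28 m.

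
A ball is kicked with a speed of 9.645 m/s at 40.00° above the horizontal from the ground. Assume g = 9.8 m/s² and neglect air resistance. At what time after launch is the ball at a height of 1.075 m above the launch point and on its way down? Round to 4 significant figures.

1.058 s

v_y0 = 9.645 sin 40.00° = 6.1997 m/s.
Set y = v_y0 t − ½ g t² = 1.075: 4.900 t² − 6.1997 t + 1.075 = 0.
t = [6.1997 ± √(38.436 − 21.070)] / 9.8 = (6.1997 ± 4.1673) / 9.8, giving t = 0.2074 s or t = 1.058 s.
On the way down corresponds to the larger root: t = 1.058 s.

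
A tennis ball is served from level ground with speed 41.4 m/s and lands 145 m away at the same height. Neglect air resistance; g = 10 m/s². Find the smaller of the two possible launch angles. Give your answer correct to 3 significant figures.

28.9°

Level-ground range: R = v₀² sin(2θ)/g ⇒ sin 2θ = R g / v₀² = 145×10/41.4² = 0.8460.
2θ = arcsin(0.8460) = 57.78° or 180° − 57.78° = 122.22°.
So θ = 28.9° or θ = 61.1°.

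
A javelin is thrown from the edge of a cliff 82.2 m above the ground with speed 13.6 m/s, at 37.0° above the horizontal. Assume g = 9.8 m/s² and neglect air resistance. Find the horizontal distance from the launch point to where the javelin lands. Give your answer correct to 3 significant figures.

Components: v_x = 13.6 cos 37.0° = 10.86 m/s, v_y = 13.6 sin 37.0° = 8.185 m/s.
Vertical: 0 = 82.2 + 8.185 t − ½(9.8) t² ⇒ 4.900 t² − 8.185 t − 82.2 = 0.
t = [8.185 + √(66.99 + 1611)] / 9.800 = 5.015 s.
Horizontal: R = v_x · t = 10.86 × 5.015 = 54.5 m.

54.5 m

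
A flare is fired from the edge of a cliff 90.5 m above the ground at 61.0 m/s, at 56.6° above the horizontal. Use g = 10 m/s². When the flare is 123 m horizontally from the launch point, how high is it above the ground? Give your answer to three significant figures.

210 m

v_x = 61.0 cos 56.6° = 33.58 m/s, v_y0 = 61.0 sin 56.6° = 50.93 m/s.
Time to reach x = 123 m: t = x / v_x = 123 / 33.58 = 3.663 s.
y = 90.5 + v_y0 t − ½ g t² = 90.5 + 50.93×3.663 − 5.000×3.663² = 210 m.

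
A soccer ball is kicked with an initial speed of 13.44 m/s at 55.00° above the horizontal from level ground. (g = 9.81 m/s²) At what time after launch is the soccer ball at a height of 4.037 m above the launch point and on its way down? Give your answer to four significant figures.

1.783 s

v_y0 = 13.44 sin 55.00° = 11.009 m/s.
Set y = v_y0 t − ½ g t² = 4.037: 4.905 t² − 11.009 t + 4.037 = 0.
t = [11.009 ± √(121.20 − 79.206)] / 9.81 = (11.009 ± 6.4803) / 9.81, giving t = 0.4616 s or t = 1.783 s.
On the way down corresponds to the larger root: t = 1.783 s.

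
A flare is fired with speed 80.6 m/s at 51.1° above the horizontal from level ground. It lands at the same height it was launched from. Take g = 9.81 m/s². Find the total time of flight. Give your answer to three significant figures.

12.8 s

Vertical component: v_y = 80.6 sin 51.1° = 62.73 m/s.
For a projectile landing at launch height, time of flight is t = 2 v_y / g = 2 × 62.73 / 9.81 = 12.8 s.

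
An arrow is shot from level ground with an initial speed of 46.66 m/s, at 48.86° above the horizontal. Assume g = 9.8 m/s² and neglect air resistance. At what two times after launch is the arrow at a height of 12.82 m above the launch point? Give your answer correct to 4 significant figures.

0.3856 s and 6.786 s

v_y0 = 46.66 sin 48.86° = 35.140 m/s.
Set y = v_y0 t − ½ g t² = 12.82: 4.900 t² − 35.140 t + 12.82 = 0.
t = [35.140 ± √(1234.8 − 251.27)] / 9.8 = (35.140 ± 31.361) / 9.8, giving t = 0.3856 s or t = 6.786 s.
So the arrow is at 12.82 m at t = 0.3856 s (rising) and t = 6.786 s (falling).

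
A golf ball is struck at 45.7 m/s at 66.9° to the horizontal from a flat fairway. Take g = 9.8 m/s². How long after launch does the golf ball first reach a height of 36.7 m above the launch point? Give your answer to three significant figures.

v_y0 = 45.7 sin 66.9° = 42.04 m/s.
Set y = v_y0 t − ½ g t² = 36.7: 4.900 t² − 42.04 t + 36.7 = 0.
t = [42.04 ± √(1767 − 719.3)] / 9.8 = (42.04 ± 32.37) / 9.8, giving t = 0.987 s or t = 7.59 s.
The golf ball is on the way up at the first time, so t = 0.987 s.

0.987 s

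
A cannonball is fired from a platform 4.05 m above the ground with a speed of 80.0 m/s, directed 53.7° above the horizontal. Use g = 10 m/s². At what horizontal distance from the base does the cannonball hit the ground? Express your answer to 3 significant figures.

614 m

Components: v_x = 80.0 cos 53.7° = 47.36 m/s, v_y = 80.0 sin 53.7° = 64.47 m/s.
Vertical: 0 = 4.05 + 64.47 t − ½(10) t² ⇒ 5.000 t² − 64.47 t − 4.05 = 0.
t = [64.47 + √(4156 + 81.00)] / 10.00 = 12.96 s.
Horizontal: R = v_x · t = 47.36 × 12.96 = 614 m.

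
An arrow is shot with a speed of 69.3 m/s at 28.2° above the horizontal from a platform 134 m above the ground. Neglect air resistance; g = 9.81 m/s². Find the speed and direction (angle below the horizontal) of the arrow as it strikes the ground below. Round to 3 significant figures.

v_x = 69.3 cos 28.2° = 61.07 m/s (constant).
|v_y| at impact = √((32.75)² + 2×9.81×134) = 60.84 m/s.
Speed = √(61.07² + 60.84²) = 86.2 m/s; angle = arctan(60.84/61.07) = 44.9° below horizontal.

86.2 m/s at 44.9° below the horizontal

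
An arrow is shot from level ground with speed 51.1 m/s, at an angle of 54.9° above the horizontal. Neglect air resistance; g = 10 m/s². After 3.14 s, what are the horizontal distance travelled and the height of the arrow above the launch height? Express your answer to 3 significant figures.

v_x = 51.1 cos 54.9° = 29.38 m/s; v_y0 = 51.1 sin 54.9° = 41.81 m/s.
x = v_x t = 29.38 × 3.14 = 92.3 m.
y = v_y0 t − ½ g t² = 41.81×3.14 − 5.000×3.14² = 82.0 m.

x = 92.3 m, y = 82.0 m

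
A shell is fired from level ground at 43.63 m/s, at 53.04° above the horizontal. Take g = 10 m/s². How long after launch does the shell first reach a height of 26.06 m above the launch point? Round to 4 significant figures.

v_y0 = 43.63 sin 53.04° = 34.863 m/s.
Set y = v_y0 t − ½ g t² = 26.06: 5.000 t² − 34.863 t + 26.06 = 0.
t = [34.863 ± √(1215.4 − 521.20)] / 10 = (34.863 ± 26.348) / 10, giving t = 0.8515 s or t = 6.121 s.
The shell is on the way up at the first time, so t = 0.8515 s.

0.8515 s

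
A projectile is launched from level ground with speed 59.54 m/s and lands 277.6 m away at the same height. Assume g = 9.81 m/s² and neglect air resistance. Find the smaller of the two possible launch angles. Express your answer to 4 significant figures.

Level-ground range: R = v₀² sin(2θ)/g ⇒ sin 2θ = R g / v₀² = 277.6×9.81/59.54² = 0.7682.
2θ = arcsin(0.7682) = 50.193° or 180° − 50.193° = 129.807°.
So θ = 25.10° or θ = 64.90°.

25.10°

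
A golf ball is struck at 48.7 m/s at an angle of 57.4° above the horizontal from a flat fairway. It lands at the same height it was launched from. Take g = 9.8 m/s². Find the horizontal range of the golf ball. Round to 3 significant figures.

Components: v_x = 48.7 cos 57.4° = 26.24 m/s, v_y = 48.7 sin 57.4° = 41.03 m/s.
Time of flight (same landing height): t = 2 v_y / g = 2 × 41.03 / 9.8 = 8.373 s.
Range: R = v_x · t = 26.24 × 8.373 = 220 m.

220 m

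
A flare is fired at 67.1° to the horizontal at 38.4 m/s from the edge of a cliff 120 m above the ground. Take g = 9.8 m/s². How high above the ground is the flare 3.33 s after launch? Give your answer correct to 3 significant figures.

183 m

v_y0 = 38.4 sin 67.1° = 35.37 m/s.
y(t) = 120 + v_y0 t − ½ g t² = 120 + 35.37×3.33 − ½×9.8×3.33² = 183 m.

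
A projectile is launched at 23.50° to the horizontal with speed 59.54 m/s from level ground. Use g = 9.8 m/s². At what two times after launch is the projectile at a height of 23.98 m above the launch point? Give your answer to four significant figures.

v_y0 = 59.54 sin 23.50° = 23.742 m/s.
Set y = v_y0 t − ½ g t² = 23.98: 4.900 t² − 23.742 t + 23.98 = 0.
t = [23.742 ± √(563.68 − 470.01)] / 9.8 = (23.742 ± 9.6783) / 9.8, giving t = 1.435 s or t = 3.410 s.
So the projectile is at 23.98 m at t = 1.435 s (rising) and t = 3.410 s (falling).

1.435 s and 3.410 s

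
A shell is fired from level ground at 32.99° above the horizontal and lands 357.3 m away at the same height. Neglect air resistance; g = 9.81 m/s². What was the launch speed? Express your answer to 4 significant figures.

On level ground, R = v₀² sin(2θ) / g, so v₀ = √(R g / sin 2θ).
sin(2 × 32.99°) = 0.9134.
v₀ = √(357.3 × 9.81 / 0.9134) = √3837.4 = 61.95 m/s.

61.95 m/s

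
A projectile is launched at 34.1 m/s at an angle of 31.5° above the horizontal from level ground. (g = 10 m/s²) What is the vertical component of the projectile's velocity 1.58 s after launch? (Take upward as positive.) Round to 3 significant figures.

2.02 m/s

Initial vertical component: v_y0 = 34.1 sin 31.5° = 17.82 m/s.
v_y(t) = v_y0 − g t = 17.82 − 10 × 1.58 = 2.02 m/s.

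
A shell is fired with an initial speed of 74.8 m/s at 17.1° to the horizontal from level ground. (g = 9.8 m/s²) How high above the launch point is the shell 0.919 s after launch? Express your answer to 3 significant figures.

v_y0 = 74.8 sin 17.1° = 21.99 m/s.
y(t) = v_y0 t − ½ g t² = 21.99×0.919 − 4.900×0.919² = 16.1 m.

16.1 m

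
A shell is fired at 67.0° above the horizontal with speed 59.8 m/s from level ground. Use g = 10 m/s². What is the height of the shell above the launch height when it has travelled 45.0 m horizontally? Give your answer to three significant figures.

87.5 m

v_x = 59.8 cos 67.0° = 23.37 m/s, v_y0 = 59.8 sin 67.0° = 55.05 m/s.
Time to reach x = 45.0 m: t = x / v_x = 45.0 / 23.37 = 1.926 s.
y = v_y0 t − ½ g t² = 55.05×1.926 − 5.000×1.926² = 87.5 m.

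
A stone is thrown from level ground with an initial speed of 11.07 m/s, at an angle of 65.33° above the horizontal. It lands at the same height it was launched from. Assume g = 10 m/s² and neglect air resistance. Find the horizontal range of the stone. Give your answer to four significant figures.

9.296 m

For level ground, R = v₀² sin(2θ) / g.
sin(2 × 65.33°) = sin 130.66° = 0.7586.
R = (11.07)² × 0.7586 / 10 = 9.296 m.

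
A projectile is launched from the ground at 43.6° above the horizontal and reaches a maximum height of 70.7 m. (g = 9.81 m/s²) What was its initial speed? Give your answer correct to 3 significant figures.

54.0 m/s

At maximum height v_y = 0, so (v₀ sin θ)² = 2 g H.
v₀ sin 43.6° = √(2 × 9.81 × 70.7) = 37.24 m/s.
v₀ = 37.24 / sin 43.6° = 37.24 / 0.6896 = 54.0 m/s.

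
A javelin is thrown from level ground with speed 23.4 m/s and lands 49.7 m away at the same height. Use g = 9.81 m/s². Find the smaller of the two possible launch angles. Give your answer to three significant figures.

31.5°

Level-ground range: R = v₀² sin(2θ)/g ⇒ sin 2θ = R g / v₀² = 49.7×9.81/23.4² = 0.8904.
2θ = arcsin(0.8904) = 62.92° or 180° − 62.92° = 117.08°.
So θ = 31.5° or θ = 58.5°.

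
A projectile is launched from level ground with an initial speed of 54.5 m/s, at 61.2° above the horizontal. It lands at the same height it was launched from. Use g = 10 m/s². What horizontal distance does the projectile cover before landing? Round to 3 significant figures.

251 m

For level ground, R = v₀² sin(2θ) / g.
sin(2 × 61.2°) = sin 122.4° = 0.8443.
R = (54.5)² × 0.8443 / 10 = 251 m.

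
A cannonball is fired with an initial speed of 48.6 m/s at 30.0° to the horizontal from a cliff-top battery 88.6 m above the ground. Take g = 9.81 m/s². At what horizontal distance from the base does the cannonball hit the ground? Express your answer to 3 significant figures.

311 m

Components: v_x = 48.6 cos 30.0° = 42.09 m/s, v_y = 48.6 sin 30.0° = 24.30 m/s.
Vertical: 0 = 88.6 + 24.30 t − ½(9.81) t² ⇒ 4.905 t² − 24.30 t − 88.6 = 0.
t = [24.30 + √(590.5 + 1738)] / 9.810 = 7.396 s.
Horizontal: R = v_x · t = 42.09 × 7.396 = 311 m.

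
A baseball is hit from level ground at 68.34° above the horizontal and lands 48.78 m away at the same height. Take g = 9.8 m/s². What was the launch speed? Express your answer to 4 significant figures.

26.40 m/s

On level ground, R = v₀² sin(2θ) / g, so v₀ = √(R g / sin 2θ).
sin(2 × 68.34°) = 0.6861.
v₀ = √(48.78 × 9.8 / 0.6861) = √696.76 = 26.40 m/s.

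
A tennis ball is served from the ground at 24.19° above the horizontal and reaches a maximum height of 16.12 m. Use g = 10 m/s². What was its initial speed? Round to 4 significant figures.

43.82 m/s

At maximum height v_y = 0, so (v₀ sin θ)² = 2 g H.
v₀ sin 24.19° = √(2 × 10 × 16.12) = 17.956 m/s.
v₀ = 17.956 / sin 24.19° = 17.956 / 0.4098 = 43.82 m/s.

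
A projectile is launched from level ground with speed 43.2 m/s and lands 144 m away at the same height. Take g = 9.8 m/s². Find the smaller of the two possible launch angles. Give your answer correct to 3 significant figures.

24.6°

Level-ground range: R = v₀² sin(2θ)/g ⇒ sin 2θ = R g / v₀² = 144×9.8/43.2² = 0.7562.
2θ = arcsin(0.7562) = 49.13° or 180° − 49.13° = 130.87°.
So θ = 24.6° or θ = 65.4°.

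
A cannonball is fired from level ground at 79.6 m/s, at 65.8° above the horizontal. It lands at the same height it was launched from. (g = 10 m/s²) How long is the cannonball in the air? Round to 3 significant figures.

Vertical component: v_y = 79.6 sin 65.8° = 72.60 m/s.
For a projectile landing at launch height, time of flight is t = 2 v_y / g = 2 × 72.60 / 10 = 14.5 s.

14.5 s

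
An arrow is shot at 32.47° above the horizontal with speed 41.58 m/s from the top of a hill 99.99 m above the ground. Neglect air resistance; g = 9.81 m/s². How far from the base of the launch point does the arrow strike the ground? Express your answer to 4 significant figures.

Components: v_x = 41.58 cos 32.47° = 35.080 m/s, v_y = 41.58 sin 32.47° = 22.323 m/s.
Vertical: 0 = 99.99 + 22.323 t − ½(9.81) t² ⇒ 4.905 t² − 22.323 t − 99.99 = 0.
t = [22.323 + √(498.32 + 1961.8)] / 9.810 = 7.3316 s.
Horizontal: R = v_x · t = 35.080 × 7.3316 = 257.2 m.

257.2 m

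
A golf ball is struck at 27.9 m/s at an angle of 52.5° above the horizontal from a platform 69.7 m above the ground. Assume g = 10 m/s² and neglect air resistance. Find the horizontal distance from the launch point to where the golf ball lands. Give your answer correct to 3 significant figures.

111 m

Components: v_x = 27.9 cos 52.5° = 16.98 m/s, v_y = 27.9 sin 52.5° = 22.13 m/s.
Vertical: 0 = 69.7 + 22.13 t − ½(10) t² ⇒ 5.000 t² − 22.13 t − 69.7 = 0.
t = [22.13 + √(489.7 + 1394)] / 10.00 = 6.553 s.
Horizontal: R = v_x · t = 16.98 × 6.553 = 111 m.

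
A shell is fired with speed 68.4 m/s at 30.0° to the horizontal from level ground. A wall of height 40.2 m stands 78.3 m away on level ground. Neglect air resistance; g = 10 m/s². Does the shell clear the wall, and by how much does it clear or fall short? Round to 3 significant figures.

v_x = 68.4 cos 30.0° = 59.24 m/s; v_y0 = 68.4 sin 30.0° = 34.20 m/s.
Time to reach the wall: t = 78.3 / 59.24 = 1.322 s.
Height at that point: y = 34.20×1.322 − 5.000×1.322² = 36.47 m.
That is 40.2 − 36.47 = 3.73 m below the top of the wall, so the shell does not clear it.

No — it falls 3.73 m short of clearing the wall.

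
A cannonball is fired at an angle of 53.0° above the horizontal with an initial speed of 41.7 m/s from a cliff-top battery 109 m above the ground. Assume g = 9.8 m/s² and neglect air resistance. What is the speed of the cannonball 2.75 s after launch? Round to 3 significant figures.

v_x = 41.7 cos 53.0° = 25.10 m/s (constant).
v_y(t) = 41.7 sin 53.0° − g t = 33.30 − 9.8 × 2.75 = 6.350 m/s.
Speed = √(v_x² + v_y²) = √(630.0 + 40.32) = 25.9 m/s.

25.9 m/s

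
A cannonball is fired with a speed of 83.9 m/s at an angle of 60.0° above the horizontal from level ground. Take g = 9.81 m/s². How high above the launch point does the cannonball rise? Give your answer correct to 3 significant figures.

269 m

Vertical component of launch velocity: v_y = 83.9 sin 60.0° = 72.66 m/s.
At the highest point the vertical velocity is zero, so v_y² = 2 g h_max.
h_max = (72.66)² / (2 × 9.81) = 5279 / 19.62 = 269 m.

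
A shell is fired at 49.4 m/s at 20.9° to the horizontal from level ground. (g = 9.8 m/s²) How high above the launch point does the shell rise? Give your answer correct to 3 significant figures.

Vertical component of launch velocity: v_y = 49.4 sin 20.9° = 17.62 m/s.
At the highest point the vertical velocity is zero, so v_y² = 2 g h_max.
h_max = (17.62)² / (2 × 9.8) = 310.5 / 19.60 = 15.8 m.

15.8 m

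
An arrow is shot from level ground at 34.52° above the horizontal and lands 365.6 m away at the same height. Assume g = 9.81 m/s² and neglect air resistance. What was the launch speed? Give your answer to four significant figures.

On level ground, R = v₀² sin(2θ) / g, so v₀ = √(R g / sin 2θ).
sin(2 × 34.52°) = 0.9338.
v₀ = √(365.6 × 9.81 / 0.9338) = √3840.8 = 61.97 m/s.

61.97 m/s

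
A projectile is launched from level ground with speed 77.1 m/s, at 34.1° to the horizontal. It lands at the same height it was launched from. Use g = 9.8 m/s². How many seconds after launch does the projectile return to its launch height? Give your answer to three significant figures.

8.82 s

Vertical component: v_y = 77.1 sin 34.1° = 43.23 m/s.
For a projectile landing at launch height, time of flight is t = 2 v_y / g = 2 × 43.23 / 9.8 = 8.82 s.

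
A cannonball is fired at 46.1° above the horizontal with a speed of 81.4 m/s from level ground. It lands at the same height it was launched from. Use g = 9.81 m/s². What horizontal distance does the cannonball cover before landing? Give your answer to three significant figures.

675 m

Components: v_x = 81.4 cos 46.1° = 56.44 m/s, v_y = 81.4 sin 46.1° = 58.65 m/s.
Time of flight (same landing height): t = 2 v_y / g = 2 × 58.65 / 9.81 = 11.96 s.
Range: R = v_x · t = 56.44 × 11.96 = 675 m.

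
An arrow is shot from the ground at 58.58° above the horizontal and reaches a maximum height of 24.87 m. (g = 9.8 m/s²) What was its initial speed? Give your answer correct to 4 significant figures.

25.87 m/s

At maximum height v_y = 0, so (v₀ sin θ)² = 2 g H.
v₀ sin 58.58° = √(2 × 9.8 × 24.87) = 22.078 m/s.
v₀ = 22.078 / sin 58.58° = 22.078 / 0.8534 = 25.87 m/s.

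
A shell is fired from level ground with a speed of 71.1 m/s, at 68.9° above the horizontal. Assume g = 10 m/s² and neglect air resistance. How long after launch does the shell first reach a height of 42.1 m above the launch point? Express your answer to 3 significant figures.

0.668 s

v_y0 = 71.1 sin 68.9° = 66.33 m/s.
Set y = v_y0 t − ½ g t² = 42.1: 5.000 t² − 66.33 t + 42.1 = 0.
t = [66.33 ± √(4400 − 842.0)] / 10 = (66.33 ± 59.65) / 10, giving t = 0.668 s or t = 12.6 s.
The shell is on the way up at the first time, so t = 0.668 s.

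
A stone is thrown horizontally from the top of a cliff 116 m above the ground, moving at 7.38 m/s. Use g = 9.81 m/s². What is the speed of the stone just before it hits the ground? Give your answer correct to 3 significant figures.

Fall time: t = √(2 × 116 / 9.81) = 4.863 s.
At impact: v_x = 7.38 m/s (unchanged), v_y = g t = 9.81 × 4.863 = 47.71 m/s.
Speed = √(v_x² + v_y²) = √(54.46 + 2276) = 48.3 m/s.

48.3 m/s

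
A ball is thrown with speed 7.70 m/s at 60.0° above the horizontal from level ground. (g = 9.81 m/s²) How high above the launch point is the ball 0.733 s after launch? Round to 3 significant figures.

v_y0 = 7.70 sin 60.0° = 6.668 m/s.
y(t) = v_y0 t − ½ g t² = 6.668×0.733 − 4.905×0.733² = 2.25 m.

2.25 m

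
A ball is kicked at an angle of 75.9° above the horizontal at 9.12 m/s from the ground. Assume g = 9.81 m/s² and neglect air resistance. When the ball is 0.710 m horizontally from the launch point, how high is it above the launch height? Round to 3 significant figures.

v_x = 9.12 cos 75.9° = 2.222 m/s, v_y0 = 9.12 sin 75.9° = 8.845 m/s.
Time to reach x = 0.710 m: t = x / v_x = 0.710 / 2.222 = 0.3195 s.
y = v_y0 t − ½ g t² = 8.845×0.3195 − 4.905×0.3195² = 2.33 m.

2.33 m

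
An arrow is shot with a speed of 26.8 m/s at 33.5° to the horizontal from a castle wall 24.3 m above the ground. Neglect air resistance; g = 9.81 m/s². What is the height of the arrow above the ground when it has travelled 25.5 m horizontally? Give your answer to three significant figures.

v_x = 26.8 cos 33.5° = 22.35 m/s, v_y0 = 26.8 sin 33.5° = 14.79 m/s.
Time to reach x = 25.5 m: t = x / v_x = 25.5 / 22.35 = 1.141 s.
y = 24.3 + v_y0 t − ½ g t² = 24.3 + 14.79×1.141 − 4.905×1.141² = 34.8 m.

34.8 m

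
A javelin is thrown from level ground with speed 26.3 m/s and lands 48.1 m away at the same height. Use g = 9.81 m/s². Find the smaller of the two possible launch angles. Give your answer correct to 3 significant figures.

Level-ground range: R = v₀² sin(2θ)/g ⇒ sin 2θ = R g / v₀² = 48.1×9.81/26.3² = 0.6822.
2θ = arcsin(0.6822) = 43.02° or 180° − 43.02° = 136.98°.
So θ = 21.5° or θ = 68.5°.

21.5°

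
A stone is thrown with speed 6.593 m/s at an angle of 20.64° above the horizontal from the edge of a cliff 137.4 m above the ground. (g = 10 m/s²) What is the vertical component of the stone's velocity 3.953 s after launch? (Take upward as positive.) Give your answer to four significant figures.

Initial vertical component: v_y0 = 6.593 sin 20.64° = 2.3240 m/s.
v_y(t) = v_y0 − g t = 2.3240 − 10 × 3.953 = -37.21 m/s.

-37.21 m/s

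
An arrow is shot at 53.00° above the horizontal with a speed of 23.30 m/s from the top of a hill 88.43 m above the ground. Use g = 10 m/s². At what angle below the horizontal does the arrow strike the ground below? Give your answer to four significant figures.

73.04°

v_x = 23.30 cos 53.00° = 14.022 m/s.
At impact |v_y| = √(v_y0² + 2 g h) = √(18.608² + 2×10×88.43) = 45.988 m/s.
Angle below horizontal = arctan(|v_y| / v_x) = arctan(45.988 / 14.022) = 73.04°.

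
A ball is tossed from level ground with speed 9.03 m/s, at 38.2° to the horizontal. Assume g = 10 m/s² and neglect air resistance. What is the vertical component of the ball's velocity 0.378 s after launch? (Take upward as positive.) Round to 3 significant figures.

Initial vertical component: v_y0 = 9.03 sin 38.2° = 5.584 m/s.
v_y(t) = v_y0 − g t = 5.584 − 10 × 0.378 = 1.80 m/s.

1.80 m/s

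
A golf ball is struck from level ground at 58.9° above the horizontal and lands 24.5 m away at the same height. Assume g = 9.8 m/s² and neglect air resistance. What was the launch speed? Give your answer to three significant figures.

On level ground, R = v₀² sin(2θ) / g, so v₀ = √(R g / sin 2θ).
sin(2 × 58.9°) = 0.8846.
v₀ = √(24.5 × 9.8 / 0.8846) = √271.4 = 16.5 m/s.

16.5 m/s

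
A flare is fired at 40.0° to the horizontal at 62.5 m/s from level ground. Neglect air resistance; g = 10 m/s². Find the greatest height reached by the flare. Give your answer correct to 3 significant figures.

80.7 m

Vertical component of launch velocity: v_y = 62.5 sin 40.0° = 40.17 m/s.
At the highest point the vertical velocity is zero, so v_y² = 2 g h_max.
h_max = (40.17)² / (2 × 10) = 1614 / 20.00 = 80.7 m.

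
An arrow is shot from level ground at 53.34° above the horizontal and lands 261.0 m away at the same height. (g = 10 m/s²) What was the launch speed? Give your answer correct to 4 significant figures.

On level ground, R = v₀² sin(2θ) / g, so v₀ = √(R g / sin 2θ).
sin(2 × 53.34°) = 0.9579.
v₀ = √(261.0 × 10 / 0.9579) = √2724.7 = 52.20 m/s.

52.20 m/s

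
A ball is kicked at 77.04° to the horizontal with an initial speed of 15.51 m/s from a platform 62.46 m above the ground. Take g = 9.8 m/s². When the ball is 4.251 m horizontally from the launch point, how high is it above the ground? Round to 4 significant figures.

v_x = 15.51 cos 77.04° = 3.4784 m/s, v_y0 = 15.51 sin 77.04° = 15.115 m/s.
Time to reach x = 4.251 m: t = x / v_x = 4.251 / 3.4784 = 1.2221 s.
y = 62.46 + v_y0 t − ½ g t² = 62.46 + 15.115×1.2221 − 4.900×1.2221² = 73.61 m.

73.61 m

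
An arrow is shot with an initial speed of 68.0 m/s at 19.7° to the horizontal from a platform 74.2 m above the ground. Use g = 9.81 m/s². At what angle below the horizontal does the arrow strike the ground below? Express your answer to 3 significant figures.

34.8°

v_x = 68.0 cos 19.7° = 64.02 m/s.
At impact |v_y| = √(v_y0² + 2 g h) = √(22.92² + 2×9.81×74.2) = 44.51 m/s.
Angle below horizontal = arctan(|v_y| / v_x) = arctan(44.51 / 64.02) = 34.8°.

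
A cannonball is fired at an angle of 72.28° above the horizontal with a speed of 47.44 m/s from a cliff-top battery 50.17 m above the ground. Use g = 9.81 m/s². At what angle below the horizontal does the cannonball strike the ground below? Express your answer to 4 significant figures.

75.29°

v_x = 47.44 cos 72.28° = 14.439 m/s.
At impact |v_y| = √(v_y0² + 2 g h) = √(45.189² + 2×9.81×50.17) = 55.013 m/s.
Angle below horizontal = arctan(|v_y| / v_x) = arctan(55.013 / 14.439) = 75.29°.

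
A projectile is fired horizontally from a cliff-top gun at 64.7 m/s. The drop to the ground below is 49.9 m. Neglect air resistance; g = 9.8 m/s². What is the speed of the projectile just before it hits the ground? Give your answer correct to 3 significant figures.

Fall time: t = √(2 × 49.9 / 9.8) = 3.191 s.
At impact: v_x = 64.7 m/s (unchanged), v_y = g t = 9.8 × 3.191 = 31.27 m/s.
Speed = √(v_x² + v_y²) = √(4186 + 977.8) = 71.9 m/s.

71.9 m/s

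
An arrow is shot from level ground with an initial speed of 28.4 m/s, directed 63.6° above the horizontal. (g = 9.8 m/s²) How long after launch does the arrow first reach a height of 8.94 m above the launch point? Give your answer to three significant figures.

v_y0 = 28.4 sin 63.6° = 25.44 m/s.
Set y = v_y0 t − ½ g t² = 8.94: 4.900 t² − 25.44 t + 8.94 = 0.
t = [25.44 ± √(647.2 − 175.2)] / 9.8 = (25.44 ± 21.73) / 9.8, giving t = 0.379 s or t = 4.81 s.
The arrow is on the way up at the first time, so t = 0.379 s.

0.379 s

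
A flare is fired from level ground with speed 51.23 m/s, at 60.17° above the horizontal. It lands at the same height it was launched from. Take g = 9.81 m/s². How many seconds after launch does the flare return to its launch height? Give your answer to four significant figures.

Vertical component: v_y = 51.23 sin 60.17° = 44.442 m/s.
For a projectile landing at launch height, time of flight is t = 2 v_y / g = 2 × 44.442 / 9.81 = 9.061 s.

9.061 s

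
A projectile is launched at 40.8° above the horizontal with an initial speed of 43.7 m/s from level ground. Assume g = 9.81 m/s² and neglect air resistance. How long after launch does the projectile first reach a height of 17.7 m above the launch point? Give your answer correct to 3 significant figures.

0.705 s

v_y0 = 43.7 sin 40.8° = 28.55 m/s.
Set y = v_y0 t − ½ g t² = 17.7: 4.905 t² − 28.55 t + 17.7 = 0.
t = [28.55 ± √(815.1 − 347.3)] / 9.81 = (28.55 ± 21.63) / 9.81, giving t = 0.705 s or t = 5.12 s.
The projectile is on the way up at the first time, so t = 0.705 s.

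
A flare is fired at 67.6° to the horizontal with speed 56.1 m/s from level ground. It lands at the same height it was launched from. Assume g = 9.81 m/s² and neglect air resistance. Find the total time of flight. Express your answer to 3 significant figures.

Vertical component: v_y = 56.1 sin 67.6° = 51.87 m/s.
For a projectile landing at launch height, time of flight is t = 2 v_y / g = 2 × 51.87 / 9.81 = 10.6 s.

10.6 s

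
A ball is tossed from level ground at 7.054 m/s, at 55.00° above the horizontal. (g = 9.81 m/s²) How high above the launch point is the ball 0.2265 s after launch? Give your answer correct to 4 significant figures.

1.057 m

v_y0 = 7.054 sin 55.00° = 5.7783 m/s.
y(t) = v_y0 t − ½ g t² = 5.7783×0.2265 − 4.905×0.2265² = 1.057 m.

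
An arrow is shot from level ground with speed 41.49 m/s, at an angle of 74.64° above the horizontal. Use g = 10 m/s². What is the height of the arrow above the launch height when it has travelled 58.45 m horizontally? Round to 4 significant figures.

v_x = 41.49 cos 74.64° = 10.990 m/s, v_y0 = 41.49 sin 74.64° = 40.008 m/s.
Time to reach x = 58.45 m: t = x / v_x = 58.45 / 10.990 = 5.3185 s.
y = v_y0 t − ½ g t² = 40.008×5.3185 − 5.000×5.3185² = 71.35 m.

71.35 m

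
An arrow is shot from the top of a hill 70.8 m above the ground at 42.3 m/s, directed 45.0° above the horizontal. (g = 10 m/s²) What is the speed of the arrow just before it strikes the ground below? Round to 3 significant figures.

v_x = 42.3 cos 45.0° = 29.91 m/s is unchanged throughout.
For the vertical component, v_y² = v_y0² + 2 g h = (29.91)² + 2×10×70.8 = 2311, so |v_y| = 48.07 m/s.
Impact speed = √(v_x² + v_y²) = √(894.6 + 2311) = 56.6 m/s.

56.6 m/s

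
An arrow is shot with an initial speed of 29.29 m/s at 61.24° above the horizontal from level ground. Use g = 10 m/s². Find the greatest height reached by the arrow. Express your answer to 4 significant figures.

32.97 m

Vertical component of launch velocity: v_y = 29.29 sin 61.24° = 25.677 m/s.
At the highest point the vertical velocity is zero, so v_y² = 2 g h_max.
h_max = (25.677)² / (2 × 10) = 659.31 / 20.00 = 32.97 m.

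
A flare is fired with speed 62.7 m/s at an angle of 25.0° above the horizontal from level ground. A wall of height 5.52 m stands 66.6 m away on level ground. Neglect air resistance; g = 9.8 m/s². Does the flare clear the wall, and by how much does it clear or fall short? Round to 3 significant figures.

Yes — it clears the wall by 18.8 m.

v_x = 62.7 cos 25.0° = 56.83 m/s; v_y0 = 62.7 sin 25.0° = 26.50 m/s.
Time to reach the wall: t = 66.6 / 56.83 = 1.172 s.
Height at that point: y = 26.50×1.172 − 4.900×1.172² = 24.33 m.
That is 24.33 − 5.52 = 18.8 m above the top of the wall, so the flare clears it.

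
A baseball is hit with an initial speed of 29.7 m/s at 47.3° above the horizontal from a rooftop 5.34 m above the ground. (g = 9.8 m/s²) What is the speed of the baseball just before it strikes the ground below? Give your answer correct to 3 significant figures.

31.4 m/s

v_x = 29.7 cos 47.3° = 20.14 m/s is unchanged throughout.
For the vertical component, v_y² = v_y0² + 2 g h = (21.83)² + 2×9.8×5.34 = 581.2, so |v_y| = 24.11 m/s.
Impact speed = √(v_x² + v_y²) = √(405.6 + 581.2) = 31.4 m/s.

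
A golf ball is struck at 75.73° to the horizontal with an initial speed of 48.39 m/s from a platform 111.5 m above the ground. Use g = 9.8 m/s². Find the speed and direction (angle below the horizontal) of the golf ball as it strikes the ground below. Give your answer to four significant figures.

67.28 m/s at 79.79° below the horizontal

v_x = 48.39 cos 75.73° = 11.928 m/s (constant).
|v_y| at impact = √((46.897)² + 2×9.8×111.5) = 66.217 m/s.
Speed = √(11.928² + 66.217²) = 67.28 m/s; angle = arctan(66.217/11.928) = 79.79° below horizontal.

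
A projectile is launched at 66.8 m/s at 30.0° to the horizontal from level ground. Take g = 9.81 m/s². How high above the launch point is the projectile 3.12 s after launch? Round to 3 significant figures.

56.5 m

v_y0 = 66.8 sin 30.0° = 33.40 m/s.
y(t) = v_y0 t − ½ g t² = 33.40×3.12 − 4.905×3.12² = 56.5 m.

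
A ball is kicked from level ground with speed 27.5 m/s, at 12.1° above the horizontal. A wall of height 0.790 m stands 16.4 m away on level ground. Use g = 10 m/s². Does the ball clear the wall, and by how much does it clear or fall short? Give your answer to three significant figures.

Yes — it clears the wall by 0.866 m.

v_x = 27.5 cos 12.1° = 26.89 m/s; v_y0 = 27.5 sin 12.1° = 5.765 m/s.
Time to reach the wall: t = 16.4 / 26.89 = 0.6099 s.
Height at that point: y = 5.765×0.6099 − 5.000×0.6099² = 1.656 m.
That is 1.656 − 0.790 = 0.866 m above the top of the wall, so the ball clears it.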